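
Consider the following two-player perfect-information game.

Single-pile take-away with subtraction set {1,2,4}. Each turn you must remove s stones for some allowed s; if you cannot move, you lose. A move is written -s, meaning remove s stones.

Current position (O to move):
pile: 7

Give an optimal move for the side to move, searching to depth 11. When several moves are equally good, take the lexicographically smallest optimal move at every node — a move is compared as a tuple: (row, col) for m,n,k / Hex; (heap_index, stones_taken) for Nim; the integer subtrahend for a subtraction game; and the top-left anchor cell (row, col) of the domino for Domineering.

[7] O move#1: -1:+1/6*, -2:-1/5, -4:+1/3
[6] X move#2: -1:-1/5*, -2:-1/4, -4:-1/2
[5] O move#3: -1:-1/4, -2:+1/3*, -4:-1/1
[3] X move#4: -1:-1/2*, -2:-1/1
[2] O move#5: -1:-1/1, -2:+1/0*
[0] end (terminal -1, X#6); searched 7 to 11

O's best at [7]: -1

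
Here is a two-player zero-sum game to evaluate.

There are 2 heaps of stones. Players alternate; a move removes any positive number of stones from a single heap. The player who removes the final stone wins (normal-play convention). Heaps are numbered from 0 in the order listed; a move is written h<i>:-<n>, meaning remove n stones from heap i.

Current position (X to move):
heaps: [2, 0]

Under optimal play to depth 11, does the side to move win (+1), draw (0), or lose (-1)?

p1 X@[(2,0)]: h0:-1[(1,0)]-1 h0:-2[(0,0)]+1*
p2 O@[(0,0)] terminal -1; root [(2,0)] d11

value((2,0), X) = +1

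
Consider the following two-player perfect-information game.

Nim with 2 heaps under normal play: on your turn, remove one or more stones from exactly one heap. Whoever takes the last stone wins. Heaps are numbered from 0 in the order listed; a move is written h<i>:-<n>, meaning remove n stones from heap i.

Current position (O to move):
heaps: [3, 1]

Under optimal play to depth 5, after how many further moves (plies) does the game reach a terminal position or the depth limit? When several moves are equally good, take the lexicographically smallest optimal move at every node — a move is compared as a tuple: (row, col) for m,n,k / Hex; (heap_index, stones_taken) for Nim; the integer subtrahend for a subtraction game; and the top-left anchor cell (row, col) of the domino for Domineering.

p1 O@[(3,1)]: h0:-1[(2,1)]-1 h0:-2[(1,1)]+1* h0:-3[(0,1)]-1 h1:-1[(3,0)]-1
p2 X@[(1,1)]: h0:-1[(0,1)]-1* h1:-1[(1,0)]-1
p3 O@[(0,1)]: h1:-1[(0,0)]+1*
p4 X@[(0,0)] terminal -1; root [(3,1)] d5

PV length from [(3,1)]: 3 plies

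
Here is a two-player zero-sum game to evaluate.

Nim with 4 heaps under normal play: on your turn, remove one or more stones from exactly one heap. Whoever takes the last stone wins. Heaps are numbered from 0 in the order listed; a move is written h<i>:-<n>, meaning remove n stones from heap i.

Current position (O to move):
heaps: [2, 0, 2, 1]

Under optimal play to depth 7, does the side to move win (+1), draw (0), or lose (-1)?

ply 1, O at (2,0,2,1) | h0:-1=-1→(1,0,2,1); h0:-2=-1→(0,0,2,1); h2:-1=-1→(2,0,1,1); h2:-2=-1→(2,0,0,1); h3:-1=+1→(2,0,2,0)*
ply 2, X at (2,0,2,0) | h0:-1=-1→(1,0,2,0)*; h0:-2=-1→(0,0,2,0); h2:-1=-1→(2,0,1,0); h2:-2=-1→(2,0,0,0)
ply 3, O at (1,0,2,0) | h0:-1=-1→(0,0,2,0); h2:-1=+1→(1,0,1,0)*; h2:-2=-1→(1,0,0,0)
ply 4, X at (1,0,1,0) | h0:-1=-1→(0,0,1,0)*; h2:-1=-1→(1,0,0,0)
ply 5, O at (0,0,1,0) | h2:-1=+1→(0,0,0,0)*
ply 6: (0,0,0,0) is terminal -1 (X); from (2,0,2,1) depth 7

value((2,0,2,1), O) = +1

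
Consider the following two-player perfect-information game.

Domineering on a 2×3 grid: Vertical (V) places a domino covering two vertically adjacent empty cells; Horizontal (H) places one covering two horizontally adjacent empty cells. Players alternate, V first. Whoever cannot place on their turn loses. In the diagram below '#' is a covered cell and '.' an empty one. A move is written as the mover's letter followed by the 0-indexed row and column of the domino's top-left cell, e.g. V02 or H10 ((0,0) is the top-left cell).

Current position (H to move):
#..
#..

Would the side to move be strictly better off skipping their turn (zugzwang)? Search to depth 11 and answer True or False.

zugzwang(#../#.., H) = False

ply 1, H at #../#.. | H01=+1→###/#..*; H11=+1→#../###
ply 2: ###/#.. is terminal -1 (V); from #../#.. depth 11
pass branch (V moves first from the same position):
  | ply 1, V at #../#.. | V01=+1→##./##.*; V02=+1→#.#/#.#
  | ply 2: ##./##. is terminal -1 (H); from #../#.. depth 11
H moving scores +1; H passing scores -1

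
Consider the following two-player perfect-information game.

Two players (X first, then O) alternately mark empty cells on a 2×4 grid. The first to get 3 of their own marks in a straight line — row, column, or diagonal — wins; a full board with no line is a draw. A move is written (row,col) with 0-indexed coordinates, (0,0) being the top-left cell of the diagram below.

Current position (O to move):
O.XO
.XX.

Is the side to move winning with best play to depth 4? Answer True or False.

p1 O@[O.XO/.XX.]: (0,1)[OOXO/.XX.]-1* (1,0)[O.XO/OXX.]-1 (1,3)[O.XO/.XXO]-1
p2 X@[OOXO/.XX.]: (1,0)[OOXO/XXX.]+1* (1,3)[OOXO/.XXX]+1
p3 O@[OOXO/XXX.] terminal -1; root [O.XO/.XX.] d4

O winning at [O.XO/.XX.]: False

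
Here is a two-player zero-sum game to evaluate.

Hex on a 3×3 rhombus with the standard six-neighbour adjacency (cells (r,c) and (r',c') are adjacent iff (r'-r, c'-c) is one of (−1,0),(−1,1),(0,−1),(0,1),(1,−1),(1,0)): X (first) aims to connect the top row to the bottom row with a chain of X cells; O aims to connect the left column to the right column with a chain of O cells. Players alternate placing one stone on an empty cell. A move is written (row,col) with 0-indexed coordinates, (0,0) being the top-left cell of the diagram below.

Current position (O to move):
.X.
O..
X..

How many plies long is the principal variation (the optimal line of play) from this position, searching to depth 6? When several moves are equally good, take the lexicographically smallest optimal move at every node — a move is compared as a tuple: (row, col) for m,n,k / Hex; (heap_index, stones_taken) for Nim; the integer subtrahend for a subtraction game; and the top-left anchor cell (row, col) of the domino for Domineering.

PV length from [.X./O../X..]: 3 plies

ply 1, O at .X./O../X.. | (0,0)=-1→OX./O../X..; (0,2)=-1→.XO/O../X..; (1,1)=+1→.X./OO./X..*; (1,2)=-1→.X./O.O/X..; (2,1)=-1→.X./O../XO.; (2,2)=-1→.X./O../X.O
ply 2, X at .X./OO./X.. | (0,0)=-1→XX./OO./X..*; (0,2)=-1→.XX/OO./X..; (1,2)=-1→.X./OOX/X..; (2,1)=-1→.X./OO./XX.; (2,2)=-1→.X./OO./X.X
ply 3, O at XX./OO./X.. | (0,2)=+1→XXO/OO./X..*; (1,2)=+1→XX./OOO/X..; (2,1)=+1→XX./OO./XO.; (2,2)=+1→XX./OO./X.O
ply 4: XXO/OO./X.. is terminal -1 (X); from .X./O../X.. depth 6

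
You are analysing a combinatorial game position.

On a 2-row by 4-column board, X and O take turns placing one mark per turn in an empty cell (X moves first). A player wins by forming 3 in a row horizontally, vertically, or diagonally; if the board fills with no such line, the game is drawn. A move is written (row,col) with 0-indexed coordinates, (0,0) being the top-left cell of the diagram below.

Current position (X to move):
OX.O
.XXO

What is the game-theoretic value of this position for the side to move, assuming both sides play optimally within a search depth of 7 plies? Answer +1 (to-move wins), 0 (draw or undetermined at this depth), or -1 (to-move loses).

ply 1, X at OX.O/.XXO | (0,2)=+0→OXXO/.XXO; (1,0)=+1→OX.O/XXXO*
ply 2: OX.O/XXXO is terminal -1 (O); from OX.O/.XXO depth 7

value(OX.O/.XXO, X) = +1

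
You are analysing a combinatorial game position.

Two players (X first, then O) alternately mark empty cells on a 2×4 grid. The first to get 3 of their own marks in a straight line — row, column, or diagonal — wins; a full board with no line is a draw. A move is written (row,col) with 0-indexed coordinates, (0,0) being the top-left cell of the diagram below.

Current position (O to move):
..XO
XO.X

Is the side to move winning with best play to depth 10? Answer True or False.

O winning at [..XO/XO.X]: False

ply 1, O at ..XO/XO.X | (0,0)=+0→O.XO/XO.X*; (0,1)=+0→.OXO/XO.X; (1,2)=+0→..XO/XOOX
ply 2, X at O.XO/XO.X | (0,1)=+0→OXXO/XO.X*; (1,2)=+0→O.XO/XOXX
ply 3, O at OXXO/XO.X | (1,2)=+0→OXXO/XOOX*
ply 4: OXXO/XOOX is terminal +0 (X); from ..XO/XO.X depth 10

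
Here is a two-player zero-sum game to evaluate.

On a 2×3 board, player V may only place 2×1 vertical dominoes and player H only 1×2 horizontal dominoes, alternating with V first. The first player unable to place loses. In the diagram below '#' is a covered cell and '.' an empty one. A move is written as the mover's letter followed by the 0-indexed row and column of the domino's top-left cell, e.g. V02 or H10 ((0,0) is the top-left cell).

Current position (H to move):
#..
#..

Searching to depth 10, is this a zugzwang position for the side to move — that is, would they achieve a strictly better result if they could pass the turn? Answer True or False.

ply 1, H at #../#.. | H01=+1→###/#..*; H11=+1→#../###
ply 2: ###/#.. is terminal -1 (V); from #../#.. depth 10
if H skipped the turn, V would face:
~ ply 1, V at #../#.. | V01=+1→##./##.*; V02=+1→#.#/#.#
~ ply 2: ##./##. is terminal -1 (H); from #../#.. depth 10
compare (H): move=+1 vs pass=-1

zugzwang(#../#.., H) = False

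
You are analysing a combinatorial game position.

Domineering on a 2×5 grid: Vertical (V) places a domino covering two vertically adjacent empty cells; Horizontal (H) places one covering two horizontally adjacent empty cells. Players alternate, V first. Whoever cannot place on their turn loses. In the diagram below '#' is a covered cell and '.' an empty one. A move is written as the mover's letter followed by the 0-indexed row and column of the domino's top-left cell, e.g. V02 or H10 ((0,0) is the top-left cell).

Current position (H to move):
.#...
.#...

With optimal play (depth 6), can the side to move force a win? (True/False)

[.#.../.#...] H move#1: H02:-1/.###./.#...*, H03:-1/.#.##/.#..., H12:-1/.#.../.###., H13:-1/.#.../.#.##
[.###./.#...] V move#2: V00:-1/####./##..., V04:+1/.####/.#..#*
[.####/.#..#] H move#3: H12:-1/.####/.####*
[.####/.####] V move#4: V00:+1/#####/#####*
[#####/#####] end (terminal -1, H#5); searched .#.../.#... to 6

H winning at [.#.../.#...]: False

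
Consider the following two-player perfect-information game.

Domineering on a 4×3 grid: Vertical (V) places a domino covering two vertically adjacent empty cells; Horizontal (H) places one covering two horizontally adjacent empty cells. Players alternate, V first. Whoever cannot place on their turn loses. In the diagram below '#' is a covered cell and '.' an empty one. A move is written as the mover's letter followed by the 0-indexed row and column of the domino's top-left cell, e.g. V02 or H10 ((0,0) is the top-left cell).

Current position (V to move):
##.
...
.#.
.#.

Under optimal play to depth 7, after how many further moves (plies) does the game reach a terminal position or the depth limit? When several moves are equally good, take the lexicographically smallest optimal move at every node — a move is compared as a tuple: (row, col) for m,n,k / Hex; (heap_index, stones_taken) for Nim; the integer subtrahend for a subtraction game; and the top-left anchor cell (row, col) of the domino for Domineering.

[##./.../.#./.#.] V move#1: V02:+1/###/..#/.#./.#.*, V10:+1/##./#../##./.#., V12:+1/##./..#/.##/.#., V20:+1/##./.../##./##., V22:+1/##./.../.##/.##
[###/..#/.#./.#.] H move#2: H10:-1/###/###/.#./.#.*
[###/###/.#./.#.] V move#3: V20:+1/###/###/##./##.*, V22:+1/###/###/.##/.##
[###/###/##./##.] end (terminal -1, H#4); searched ##./.../.#./.#. to 7

PV length from [##./.../.#./.#.]: 3 plies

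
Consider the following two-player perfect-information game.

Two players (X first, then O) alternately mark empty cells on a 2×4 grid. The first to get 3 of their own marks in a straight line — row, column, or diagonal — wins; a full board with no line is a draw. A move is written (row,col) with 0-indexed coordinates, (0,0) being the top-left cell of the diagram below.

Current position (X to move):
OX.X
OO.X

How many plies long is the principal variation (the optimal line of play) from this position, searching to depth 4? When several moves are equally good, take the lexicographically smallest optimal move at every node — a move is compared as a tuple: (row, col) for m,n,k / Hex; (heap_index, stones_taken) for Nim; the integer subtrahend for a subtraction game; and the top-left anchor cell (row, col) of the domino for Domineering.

PV length from [OX.X/OO.X]: 1 ply

ply 1, X at OX.X/OO.X | (0,2)=+1→OXXX/OO.X*; (1,2)=+0→OX.X/OOXX
ply 2: OXXX/OO.X is terminal -1 (O); from OX.X/OO.X depth 4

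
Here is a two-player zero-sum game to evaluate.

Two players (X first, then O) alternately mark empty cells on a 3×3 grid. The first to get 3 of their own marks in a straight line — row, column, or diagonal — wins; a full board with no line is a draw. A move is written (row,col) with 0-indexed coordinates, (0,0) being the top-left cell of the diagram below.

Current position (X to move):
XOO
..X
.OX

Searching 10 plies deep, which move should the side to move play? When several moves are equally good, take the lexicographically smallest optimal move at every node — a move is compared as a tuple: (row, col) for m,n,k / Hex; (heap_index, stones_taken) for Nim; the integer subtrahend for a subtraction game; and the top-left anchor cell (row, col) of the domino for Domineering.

X's best at [XOO/..X/.OX]: (1,1)

p1 X@[XOO/..X/.OX]: (1,0)[XOO/X.X/.OX]-1 (1,1)[XOO/.XX/.OX]+1* (2,0)[XOO/..X/XOX]-1
p2 O@[XOO/.XX/.OX] terminal -1; root [XOO/..X/.OX] d10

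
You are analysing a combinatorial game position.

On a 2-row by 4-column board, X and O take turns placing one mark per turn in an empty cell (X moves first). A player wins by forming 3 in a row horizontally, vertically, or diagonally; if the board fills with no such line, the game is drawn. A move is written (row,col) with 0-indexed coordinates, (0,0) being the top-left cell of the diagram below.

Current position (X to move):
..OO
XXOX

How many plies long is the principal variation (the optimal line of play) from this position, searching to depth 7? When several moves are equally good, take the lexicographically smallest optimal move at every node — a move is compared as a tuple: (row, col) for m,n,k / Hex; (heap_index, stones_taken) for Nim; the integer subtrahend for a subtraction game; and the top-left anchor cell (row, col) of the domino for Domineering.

PV length from [..OO/XXOX]: 2 plies

[..OO/XXOX] X move#1: (0,0):-1/X.OO/XXOX, (0,1):+0/.XOO/XXOX*
[.XOO/XXOX] O move#2: (0,0):+0/OXOO/XXOX*
[OXOO/XXOX] end (terminal +0, X#3); searched ..OO/XXOX to 7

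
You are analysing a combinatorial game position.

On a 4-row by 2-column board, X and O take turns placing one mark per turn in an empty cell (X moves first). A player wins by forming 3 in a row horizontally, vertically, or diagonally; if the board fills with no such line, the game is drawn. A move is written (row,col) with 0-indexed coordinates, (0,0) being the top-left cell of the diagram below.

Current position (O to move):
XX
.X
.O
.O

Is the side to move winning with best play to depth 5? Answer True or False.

p1 O@[XX/.X/.O/.O]: (1,0)[XX/OX/.O/.O]+0* (2,0)[XX/.X/OO/.O]+0 (3,0)[XX/.X/.O/OO]+0
p2 X@[XX/OX/.O/.O]: (2,0)[XX/OX/XO/.O]+0* (3,0)[XX/OX/.O/XO]+0
p3 O@[XX/OX/XO/.O]: (3,0)[XX/OX/XO/OO]+0*
p4 X@[XX/OX/XO/OO] terminal +0; root [XX/.X/.O/.O] d5

O winning at [XX/.X/.O/.O]: False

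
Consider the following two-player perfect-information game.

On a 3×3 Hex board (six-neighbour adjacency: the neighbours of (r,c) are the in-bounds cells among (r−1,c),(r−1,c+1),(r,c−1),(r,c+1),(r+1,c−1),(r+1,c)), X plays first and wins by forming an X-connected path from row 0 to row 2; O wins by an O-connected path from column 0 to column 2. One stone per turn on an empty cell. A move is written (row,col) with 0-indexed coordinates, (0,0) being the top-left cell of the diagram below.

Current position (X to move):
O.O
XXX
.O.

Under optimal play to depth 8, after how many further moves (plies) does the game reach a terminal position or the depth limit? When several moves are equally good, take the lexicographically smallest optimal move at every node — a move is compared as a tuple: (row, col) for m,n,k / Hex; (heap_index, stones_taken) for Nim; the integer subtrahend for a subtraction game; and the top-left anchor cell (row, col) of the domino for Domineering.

[O.O/XXX/.O.] X move#1: (0,1):+1/OXO/XXX/.O.*, (2,0):-1/O.O/XXX/XO., (2,2):-1/O.O/XXX/.OX
[OXO/XXX/.O.] O move#2: (2,0):-1/OXO/XXX/OO.*, (2,2):-1/OXO/XXX/.OO
[OXO/XXX/OO.] X move#3: (2,2):+1/OXO/XXX/OOX*
[OXO/XXX/OOX] end (terminal -1, O#4); searched O.O/XXX/.O. to 8

PV length from [O.O/XXX/.O.]: 3 plies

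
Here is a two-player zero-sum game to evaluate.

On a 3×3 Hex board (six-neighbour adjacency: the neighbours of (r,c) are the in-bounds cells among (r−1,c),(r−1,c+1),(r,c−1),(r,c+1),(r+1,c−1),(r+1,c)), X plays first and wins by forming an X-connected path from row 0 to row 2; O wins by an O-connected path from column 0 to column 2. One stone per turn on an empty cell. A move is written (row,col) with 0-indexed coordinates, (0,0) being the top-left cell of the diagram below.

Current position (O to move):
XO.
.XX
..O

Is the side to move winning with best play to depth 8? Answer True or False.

ply 1, O at XO./.XX/..O | (0,2)=-1→XOO/.XX/..O*; (1,0)=-1→XO./OXX/..O; (2,0)=-1→XO./.XX/O.O; (2,1)=-1→XO./.XX/.OO
ply 2, X at XOO/.XX/..O | (1,0)=+1→XOO/XXX/..O*; (2,0)=-1→XOO/.XX/X.O; (2,1)=-1→XOO/.XX/.XO
ply 3, O at XOO/XXX/..O | (2,0)=-1→XOO/XXX/O.O*; (2,1)=-1→XOO/XXX/.OO
ply 4, X at XOO/XXX/O.O | (2,1)=+1→XOO/XXX/OXO*
ply 5: XOO/XXX/OXO is terminal -1 (O); from XO./.XX/..O depth 8

O winning at [XO./.XX/..O]: False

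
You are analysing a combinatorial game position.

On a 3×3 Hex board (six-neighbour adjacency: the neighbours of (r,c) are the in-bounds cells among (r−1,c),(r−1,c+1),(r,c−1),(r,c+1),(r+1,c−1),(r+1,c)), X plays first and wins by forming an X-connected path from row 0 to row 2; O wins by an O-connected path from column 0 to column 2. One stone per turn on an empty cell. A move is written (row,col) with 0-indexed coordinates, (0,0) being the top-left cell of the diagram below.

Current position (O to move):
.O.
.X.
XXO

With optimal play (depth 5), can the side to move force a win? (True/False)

O winning at [.O./.X./XXO]: True

ply 1, O at .O./.X./XXO | (0,0)=-1→OO./.X./XXO; (0,2)=+1→.OO/.X./XXO*; (1,0)=-1→.O./OX./XXO; (1,2)=-1→.O./.XO/XXO
ply 2, X at .OO/.X./XXO | (0,0)=-1→XOO/.X./XXO*; (1,0)=-1→.OO/XX./XXO; (1,2)=-1→.OO/.XX/XXO
ply 3, O at XOO/.X./XXO | (1,0)=+1→XOO/OX./XXO*; (1,2)=-1→XOO/.XO/XXO
ply 4: XOO/OX./XXO is terminal -1 (X); from .O./.X./XXO depth 5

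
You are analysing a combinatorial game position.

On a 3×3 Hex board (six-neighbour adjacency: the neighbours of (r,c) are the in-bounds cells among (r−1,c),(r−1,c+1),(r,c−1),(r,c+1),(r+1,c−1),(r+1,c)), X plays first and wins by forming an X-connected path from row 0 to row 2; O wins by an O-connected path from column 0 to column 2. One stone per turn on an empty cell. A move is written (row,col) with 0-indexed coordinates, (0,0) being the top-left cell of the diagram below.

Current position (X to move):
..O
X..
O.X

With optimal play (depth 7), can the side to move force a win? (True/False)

X winning at [..O/X../O.X]: True

p1 X@[..O/X../O.X]: (0,0)[X.O/X../O.X]-1 (0,1)[.XO/X../O.X]-1 (1,1)[..O/XX./O.X]+1* (1,2)[..O/X.X/O.X]-1 (2,1)[..O/X../OXX]-1
p2 O@[..O/XX./O.X]: (0,0)[O.O/XX./O.X]-1* (0,1)[.OO/XX./O.X]-1 (1,2)[..O/XXO/O.X]-1 (2,1)[..O/XX./OOX]-1
p3 X@[O.O/XX./O.X]: (0,1)[OXO/XX./O.X]+1* (1,2)[O.O/XXX/O.X]-1 (2,1)[O.O/XX./OXX]-1
p4 O@[OXO/XX./O.X]: (1,2)[OXO/XXO/O.X]-1* (2,1)[OXO/XX./OOX]-1
p5 X@[OXO/XXO/O.X]: (2,1)[OXO/XXO/OXX]+1*
p6 O@[OXO/XXO/OXX] terminal -1; root [..O/X../O.X] d7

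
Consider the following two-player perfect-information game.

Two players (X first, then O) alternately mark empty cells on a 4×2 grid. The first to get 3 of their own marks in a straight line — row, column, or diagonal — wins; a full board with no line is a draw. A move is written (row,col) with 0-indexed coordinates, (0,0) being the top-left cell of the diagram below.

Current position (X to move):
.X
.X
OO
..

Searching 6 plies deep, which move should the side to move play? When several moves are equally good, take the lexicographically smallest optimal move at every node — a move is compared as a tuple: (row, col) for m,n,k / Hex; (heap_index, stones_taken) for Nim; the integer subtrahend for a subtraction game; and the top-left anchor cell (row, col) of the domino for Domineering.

p1 X@[.X/.X/OO/..]: (0,0)[XX/.X/OO/..]+0* (1,0)[.X/XX/OO/..]+0 (3,0)[.X/.X/OO/X.]+0 (3,1)[.X/.X/OO/.X]-1
p2 O@[XX/.X/OO/..]: (1,0)[XX/OX/OO/..]+0* (3,0)[XX/.X/OO/O.]+0 (3,1)[XX/.X/OO/.O]+0
p3 X@[XX/OX/OO/..]: (3,0)[XX/OX/OO/X.]+0* (3,1)[XX/OX/OO/.X]-1
p4 O@[XX/OX/OO/X.]: (3,1)[XX/OX/OO/XO]+0*
p5 X@[XX/OX/OO/XO] terminal +0; root [.X/.X/OO/..] d6

X's best at [.X/.X/OO/..]: (0,0)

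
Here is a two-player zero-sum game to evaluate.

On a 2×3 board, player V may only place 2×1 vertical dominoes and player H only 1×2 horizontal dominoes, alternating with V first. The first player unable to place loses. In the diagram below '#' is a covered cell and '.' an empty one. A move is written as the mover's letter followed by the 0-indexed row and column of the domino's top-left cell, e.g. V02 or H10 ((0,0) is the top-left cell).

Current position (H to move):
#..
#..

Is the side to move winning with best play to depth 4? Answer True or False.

H winning at [#../#..]: True

[#../#..] H move#1: H01:+1/###/#..*, H11:+1/#../###
[###/#..] end (terminal -1, V#2); searched #../#.. to 4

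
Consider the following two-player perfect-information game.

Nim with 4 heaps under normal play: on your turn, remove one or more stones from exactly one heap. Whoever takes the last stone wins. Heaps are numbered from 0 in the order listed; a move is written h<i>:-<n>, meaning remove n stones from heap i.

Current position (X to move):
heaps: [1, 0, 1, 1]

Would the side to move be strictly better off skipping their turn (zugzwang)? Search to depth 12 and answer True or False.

zugzwang((1,0,1,1), X) = False

ply 1, X at (1,0,1,1) | h0:-1=+1→(0,0,1,1)*; h2:-1=+1→(1,0,0,1); h3:-1=+1→(1,0,1,0)
ply 2, O at (0,0,1,1) | h2:-1=-1→(0,0,0,1)*; h3:-1=-1→(0,0,1,0)
ply 3, X at (0,0,0,1) | h3:-1=+1→(0,0,0,0)*
ply 4: (0,0,0,0) is terminal -1 (O); from (1,0,1,1) depth 12
suppose X passes — search the same position with O to move:
pass> ply 1, O at (1,0,1,1) | h0:-1=+1→(0,0,1,1)*; h2:-1=+1→(1,0,0,1); h3:-1=+1→(1,0,1,0)
pass> ply 2, X at (0,0,1,1) | h2:-1=-1→(0,0,0,1)*; h3:-1=-1→(0,0,1,0)
pass> ply 3, O at (0,0,0,1) | h3:-1=+1→(0,0,0,0)*
pass> ply 4: (0,0,0,0) is terminal -1 (X); from (1,0,1,1) depth 12
for X: play +1, pass -1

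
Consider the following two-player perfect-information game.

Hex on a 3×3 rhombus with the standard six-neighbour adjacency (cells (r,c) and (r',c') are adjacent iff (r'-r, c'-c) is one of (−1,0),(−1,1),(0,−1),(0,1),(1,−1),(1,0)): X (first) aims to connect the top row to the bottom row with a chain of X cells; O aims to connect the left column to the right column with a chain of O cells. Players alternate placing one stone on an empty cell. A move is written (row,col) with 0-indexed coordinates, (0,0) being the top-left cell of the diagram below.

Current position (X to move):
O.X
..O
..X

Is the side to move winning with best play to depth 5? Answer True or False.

X winning at [O.X/..O/..X]: True

[O.X/..O/..X] X move#1: (0,1):-1/OXX/..O/..X, (1,0):-1/O.X/X.O/..X, (1,1):+1/O.X/.XO/..X*, (2,0):-1/O.X/..O/X.X, (2,1):-1/O.X/..O/.XX
[O.X/.XO/..X] O move#2: (0,1):-1/OOX/.XO/..X*, (1,0):-1/O.X/OXO/..X, (2,0):-1/O.X/.XO/O.X, (2,1):-1/O.X/.XO/.OX
[OOX/.XO/..X] X move#3: (1,0):+1/OOX/XXO/..X*, (2,0):+1/OOX/.XO/X.X, (2,1):+1/OOX/.XO/.XX
[OOX/XXO/..X] O move#4: (2,0):-1/OOX/XXO/O.X*, (2,1):-1/OOX/XXO/.OX
[OOX/XXO/O.X] X move#5: (2,1):+1/OOX/XXO/OXX*
[OOX/XXO/OXX] end (terminal -1, O#6); searched O.X/..O/..X to 5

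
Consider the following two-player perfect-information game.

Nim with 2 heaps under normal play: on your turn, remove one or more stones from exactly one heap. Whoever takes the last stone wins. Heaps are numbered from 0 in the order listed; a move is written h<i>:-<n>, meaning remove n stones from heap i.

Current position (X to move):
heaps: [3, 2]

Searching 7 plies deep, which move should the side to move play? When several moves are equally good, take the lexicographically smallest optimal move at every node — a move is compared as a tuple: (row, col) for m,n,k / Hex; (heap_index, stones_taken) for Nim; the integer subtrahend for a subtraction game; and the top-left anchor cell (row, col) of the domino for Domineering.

ply 1, X at (3,2) | h0:-1=+1→(2,2)*; h0:-2=-1→(1,2); h0:-3=-1→(0,2); h1:-1=-1→(3,1); h1:-2=-1→(3,0)
ply 2, O at (2,2) | h0:-1=-1→(1,2)*; h0:-2=-1→(0,2); h1:-1=-1→(2,1); h1:-2=-1→(2,0)
ply 3, X at (1,2) | h0:-1=-1→(0,2); h1:-1=+1→(1,1)*; h1:-2=-1→(1,0)
ply 4, O at (1,1) | h0:-1=-1→(0,1)*; h1:-1=-1→(1,0)
ply 5, X at (0,1) | h1:-1=+1→(0,0)*
ply 6: (0,0) is terminal -1 (O); from (3,2) depth 7

X's best at [(3,2)]: h0:-1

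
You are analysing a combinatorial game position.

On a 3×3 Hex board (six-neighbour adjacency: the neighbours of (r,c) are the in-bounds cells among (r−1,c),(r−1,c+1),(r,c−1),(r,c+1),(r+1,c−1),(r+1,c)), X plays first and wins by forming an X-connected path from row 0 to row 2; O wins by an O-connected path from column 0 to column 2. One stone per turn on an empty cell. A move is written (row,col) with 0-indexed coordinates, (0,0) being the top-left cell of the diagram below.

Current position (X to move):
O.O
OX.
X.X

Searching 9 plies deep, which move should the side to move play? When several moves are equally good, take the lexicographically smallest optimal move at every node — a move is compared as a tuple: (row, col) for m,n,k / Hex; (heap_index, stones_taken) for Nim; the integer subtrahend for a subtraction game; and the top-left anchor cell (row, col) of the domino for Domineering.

ply 1, X at O.O/OX./X.X | (0,1)=+1→OXO/OX./X.X*; (1,2)=-1→O.O/OXX/X.X; (2,1)=-1→O.O/OX./XXX
ply 2: OXO/OX./X.X is terminal -1 (O); from O.O/OX./X.X depth 9

X's best at [O.O/OX./X.X]: (0,1)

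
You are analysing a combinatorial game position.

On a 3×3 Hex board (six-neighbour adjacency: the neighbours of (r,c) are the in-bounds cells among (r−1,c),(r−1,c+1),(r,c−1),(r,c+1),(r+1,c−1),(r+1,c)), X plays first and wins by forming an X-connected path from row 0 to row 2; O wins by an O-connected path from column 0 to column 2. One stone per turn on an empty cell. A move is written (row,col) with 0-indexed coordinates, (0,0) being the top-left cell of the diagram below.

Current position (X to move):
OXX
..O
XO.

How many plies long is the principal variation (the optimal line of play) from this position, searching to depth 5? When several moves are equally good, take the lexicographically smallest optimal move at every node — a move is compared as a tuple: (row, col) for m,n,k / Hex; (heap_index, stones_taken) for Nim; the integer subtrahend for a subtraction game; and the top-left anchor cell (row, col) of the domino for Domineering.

PV length from [OXX/..O/XO.]: 1 ply

[OXX/..O/XO.] X move#1: (1,0):+1/OXX/X.O/XO.*, (1,1):+1/OXX/.XO/XO., (2,2):+1/OXX/..O/XOX
[OXX/X.O/XO.] end (terminal -1, O#2); searched OXX/..O/XO. to 5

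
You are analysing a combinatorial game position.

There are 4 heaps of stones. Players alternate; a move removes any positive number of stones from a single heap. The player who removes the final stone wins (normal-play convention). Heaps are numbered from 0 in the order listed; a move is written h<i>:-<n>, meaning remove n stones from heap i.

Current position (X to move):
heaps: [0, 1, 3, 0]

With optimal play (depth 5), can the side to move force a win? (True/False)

X winning at [(0,1,3,0)]: True

ply 1, X at (0,1,3,0) | h1:-1=-1→(0,0,3,0); h2:-1=-1→(0,1,2,0); h2:-2=+1→(0,1,1,0)*; h2:-3=-1→(0,1,0,0)
ply 2, O at (0,1,1,0) | h1:-1=-1→(0,0,1,0)*; h2:-1=-1→(0,1,0,0)
ply 3, X at (0,0,1,0) | h2:-1=+1→(0,0,0,0)*
ply 4: (0,0,0,0) is terminal -1 (O); from (0,1,3,0) depth 5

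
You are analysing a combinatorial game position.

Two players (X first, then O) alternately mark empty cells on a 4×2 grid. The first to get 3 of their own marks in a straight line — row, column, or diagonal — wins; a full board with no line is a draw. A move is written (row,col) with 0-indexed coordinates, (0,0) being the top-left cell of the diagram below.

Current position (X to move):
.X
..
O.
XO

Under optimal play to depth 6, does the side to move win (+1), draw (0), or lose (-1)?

[.X/../O./XO] X move#1: (0,0):+0/XX/../O./XO*, (1,0):+0/.X/X./O./XO, (1,1):+0/.X/.X/O./XO, (2,1):+0/.X/../OX/XO
[XX/../O./XO] O move#2: (1,0):+0/XX/O./O./XO*, (1,1):+0/XX/.O/O./XO, (2,1):+0/XX/../OO/XO
[XX/O./O./XO] X move#3: (1,1):+0/XX/OX/O./XO*, (2,1):+0/XX/O./OX/XO
[XX/OX/O./XO] O move#4: (2,1):+0/XX/OX/OO/XO*
[XX/OX/OO/XO] end (terminal +0, X#5); searched .X/../O./XO to 6

value(.X/../O./XO, X) = 0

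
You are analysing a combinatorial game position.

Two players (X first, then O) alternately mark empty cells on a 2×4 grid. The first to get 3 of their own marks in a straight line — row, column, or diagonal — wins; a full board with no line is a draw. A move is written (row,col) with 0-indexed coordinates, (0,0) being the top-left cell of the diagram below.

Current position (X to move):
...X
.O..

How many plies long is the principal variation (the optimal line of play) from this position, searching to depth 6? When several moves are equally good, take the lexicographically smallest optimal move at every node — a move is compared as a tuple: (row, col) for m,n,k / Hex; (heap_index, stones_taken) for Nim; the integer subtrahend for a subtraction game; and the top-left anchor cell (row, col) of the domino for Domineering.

PV length from [...X/.O..]: 6 plies

ply 1, X at ...X/.O.. | (0,0)=-1→X..X/.O..; (0,1)=+0→.X.X/.O..*; (0,2)=+0→..XX/.O..; (1,0)=+0→...X/XO..; (1,2)=+0→...X/.OX.; (1,3)=+0→...X/.O.X
ply 2, O at .X.X/.O.. | (0,0)=-1→OX.X/.O..; (0,2)=+0→.XOX/.O..*; (1,0)=-1→.X.X/OO..; (1,2)=-1→.X.X/.OO.; (1,3)=-1→.X.X/.O.O
ply 3, X at .XOX/.O.. | (0,0)=-1→XXOX/.O..; (1,0)=+0→.XOX/XO..*; (1,2)=+0→.XOX/.OX.; (1,3)=+0→.XOX/.O.X
ply 4, O at .XOX/XO.. | (0,0)=+0→OXOX/XO..*; (1,2)=+0→.XOX/XOO.; (1,3)=+0→.XOX/XO.O
ply 5, X at OXOX/XO.. | (1,2)=+0→OXOX/XOX.*; (1,3)=+0→OXOX/XO.X
ply 6, O at OXOX/XOX. | (1,3)=+0→OXOX/XOXO*
ply 7: OXOX/XOXO is terminal +0 (X); from ...X/.O.. depth 6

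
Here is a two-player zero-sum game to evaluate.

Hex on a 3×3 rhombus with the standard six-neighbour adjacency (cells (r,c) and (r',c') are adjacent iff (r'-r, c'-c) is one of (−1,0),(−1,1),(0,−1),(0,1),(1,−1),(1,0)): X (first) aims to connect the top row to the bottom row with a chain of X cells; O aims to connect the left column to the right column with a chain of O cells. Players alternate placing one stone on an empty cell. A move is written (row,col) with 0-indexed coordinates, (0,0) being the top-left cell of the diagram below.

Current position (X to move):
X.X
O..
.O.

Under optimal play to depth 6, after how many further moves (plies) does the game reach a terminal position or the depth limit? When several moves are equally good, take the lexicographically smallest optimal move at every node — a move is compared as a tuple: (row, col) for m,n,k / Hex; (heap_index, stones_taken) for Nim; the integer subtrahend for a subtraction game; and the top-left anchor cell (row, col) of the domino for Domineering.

[X.X/O../.O.] X move#1: (0,1):-1/XXX/O../.O.*, (1,1):-1/X.X/OX./.O., (1,2):-1/X.X/O.X/.O., (2,0):-1/X.X/O../XO., (2,2):-1/X.X/O../.OX
[XXX/O../.O.] O move#2: (1,1):+1/XXX/OO./.O.*, (1,2):+1/XXX/O.O/.O., (2,0):+1/XXX/O../OO., (2,2):+1/XXX/O../.OO
[XXX/OO./.O.] X move#3: (1,2):-1/XXX/OOX/.O.*, (2,0):-1/XXX/OO./XO., (2,2):-1/XXX/OO./.OX
[XXX/OOX/.O.] O move#4: (2,0):-1/XXX/OOX/OO., (2,2):+1/XXX/OOX/.OO*
[XXX/OOX/.OO] end (terminal -1, X#5); searched X.X/O../.O. to 6

PV length from [X.X/O../.O.]: 4 plies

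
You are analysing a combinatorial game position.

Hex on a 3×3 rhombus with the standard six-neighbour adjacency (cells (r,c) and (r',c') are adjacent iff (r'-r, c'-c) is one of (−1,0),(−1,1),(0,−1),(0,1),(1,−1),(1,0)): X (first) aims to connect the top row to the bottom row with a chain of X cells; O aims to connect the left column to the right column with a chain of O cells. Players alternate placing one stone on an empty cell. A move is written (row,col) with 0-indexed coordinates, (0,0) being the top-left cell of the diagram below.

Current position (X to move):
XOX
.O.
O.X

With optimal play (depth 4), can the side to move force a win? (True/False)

X winning at [XOX/.O./O.X]: True

p1 X@[XOX/.O./O.X]: (1,0)[XOX/XO./O.X]-1 (1,2)[XOX/.OX/O.X]+1* (2,1)[XOX/.O./OXX]-1
p2 O@[XOX/.OX/O.X] terminal -1; root [XOX/.O./O.X] d4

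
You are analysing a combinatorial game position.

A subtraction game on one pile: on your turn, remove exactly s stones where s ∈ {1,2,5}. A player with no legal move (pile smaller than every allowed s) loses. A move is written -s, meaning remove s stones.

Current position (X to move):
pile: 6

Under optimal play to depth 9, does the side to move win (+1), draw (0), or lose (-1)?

value(6, X) = -1

p1 X@[6]: -1[5]-1* -2[4]-1 -5[1]-1
p2 O@[5]: -1[4]-1 -2[3]+1* -5[0]+1
p3 X@[3]: -1[2]-1* -2[1]-1
p4 O@[2]: -1[1]-1 -2[0]+1*
p5 X@[0] terminal -1; root [6] d9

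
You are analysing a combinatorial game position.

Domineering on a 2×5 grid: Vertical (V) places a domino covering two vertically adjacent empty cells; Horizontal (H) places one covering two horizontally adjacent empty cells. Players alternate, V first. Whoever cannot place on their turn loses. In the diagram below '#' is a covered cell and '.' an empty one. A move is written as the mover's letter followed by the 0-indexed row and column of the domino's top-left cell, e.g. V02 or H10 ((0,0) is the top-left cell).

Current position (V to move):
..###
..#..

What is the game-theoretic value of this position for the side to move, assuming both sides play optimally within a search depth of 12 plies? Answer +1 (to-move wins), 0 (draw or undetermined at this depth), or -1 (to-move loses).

ply 1, V at ..###/..#.. | V00=+1→#.###/#.#..*; V01=+1→.####/.##..
ply 2, H at #.###/#.#.. | H13=-1→#.###/#.###*
ply 3, V at #.###/#.### | V01=+1→#####/#####*
ply 4: #####/##### is terminal -1 (H); from ..###/..#.. depth 12

value(..###/..#.., V) = +1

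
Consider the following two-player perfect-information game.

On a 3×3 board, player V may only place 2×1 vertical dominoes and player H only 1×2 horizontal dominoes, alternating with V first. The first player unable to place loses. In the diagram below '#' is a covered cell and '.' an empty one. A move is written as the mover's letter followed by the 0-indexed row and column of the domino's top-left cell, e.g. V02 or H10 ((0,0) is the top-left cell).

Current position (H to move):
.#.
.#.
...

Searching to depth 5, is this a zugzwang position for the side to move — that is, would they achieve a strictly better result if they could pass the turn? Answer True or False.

ply 1, H at .#./.#./... | H20=-1→.#./.#./##.*; H21=-1→.#./.#./.##
ply 2, V at .#./.#./##. | V00=+1→##./##./##.*; V02=+1→.##/.##/##.; V12=+1→.#./.##/###
ply 3: ##./##./##. is terminal -1 (H); from .#./.#./... depth 5
suppose H passes — search the same position with V to move:
pass> ply 1, V at .#./.#./... | V00=+1→##./##./...*; V02=+1→.##/.##/...; V10=+1→.#./##./#..; V12=+1→.#./.##/..#
pass> ply 2, H at ##./##./... | H20=-1→##./##./##.*; H21=-1→##./##./.##
pass> ply 3, V at ##./##./##. | V02=+1→###/###/##.*; V12=+1→##./###/###
pass> ply 4: ###/###/##. is terminal -1 (H); from .#./.#./... depth 5
for H: play -1, pass -1

zugzwang(.#./.#./..., H) = False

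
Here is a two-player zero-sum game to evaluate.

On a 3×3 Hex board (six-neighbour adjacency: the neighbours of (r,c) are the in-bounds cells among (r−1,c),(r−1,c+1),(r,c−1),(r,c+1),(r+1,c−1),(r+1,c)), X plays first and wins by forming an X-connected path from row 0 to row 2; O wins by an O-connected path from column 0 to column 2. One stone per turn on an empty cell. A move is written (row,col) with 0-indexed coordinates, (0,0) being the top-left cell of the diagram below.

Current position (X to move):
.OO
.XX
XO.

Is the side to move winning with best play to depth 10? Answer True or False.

ply 1, X at .OO/.XX/XO. | (0,0)=-1→XOO/.XX/XO.*; (1,0)=-1→.OO/XXX/XO.; (2,2)=-1→.OO/.XX/XOX
ply 2, O at XOO/.XX/XO. | (1,0)=+1→XOO/OXX/XO.*; (2,2)=-1→XOO/.XX/XOO
ply 3: XOO/OXX/XO. is terminal -1 (X); from .OO/.XX/XO. depth 10

X winning at [.OO/.XX/XO.]: False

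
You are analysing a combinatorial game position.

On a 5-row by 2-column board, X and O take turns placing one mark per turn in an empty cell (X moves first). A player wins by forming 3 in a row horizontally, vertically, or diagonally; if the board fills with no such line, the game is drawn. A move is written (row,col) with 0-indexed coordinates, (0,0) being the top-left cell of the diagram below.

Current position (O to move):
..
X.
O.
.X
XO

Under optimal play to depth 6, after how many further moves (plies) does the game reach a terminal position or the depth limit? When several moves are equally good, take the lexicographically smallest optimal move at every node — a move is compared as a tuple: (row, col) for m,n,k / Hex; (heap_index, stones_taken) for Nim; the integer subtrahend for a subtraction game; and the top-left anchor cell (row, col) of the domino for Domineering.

p1 O@[../X./O./.X/XO]: (0,0)[O./X./O./.X/XO]+0* (0,1)[.O/X./O./.X/XO]+0 (1,1)[../XO/O./.X/XO]+0 (2,1)[../X./OO/.X/XO]+0 (3,0)[../X./O./OX/XO]+0
p2 X@[O./X./O./.X/XO]: (0,1)[OX/X./O./.X/XO]+0* (1,1)[O./XX/O./.X/XO]+0 (2,1)[O./X./OX/.X/XO]+0 (3,0)[O./X./O./XX/XO]+0
p3 O@[OX/X./O./.X/XO]: (1,1)[OX/XO/O./.X/XO]+0* (2,1)[OX/X./OO/.X/XO]+0 (3,0)[OX/X./O./OX/XO]+0
p4 X@[OX/XO/O./.X/XO]: (2,1)[OX/XO/OX/.X/XO]+0* (3,0)[OX/XO/O./XX/XO]+0
p5 O@[OX/XO/OX/.X/XO]: (3,0)[OX/XO/OX/OX/XO]+0*
p6 X@[OX/XO/OX/OX/XO] terminal +0; root [../X./O./.X/XO] d6

PV length from [../X./O./.X/XO]: 5 plies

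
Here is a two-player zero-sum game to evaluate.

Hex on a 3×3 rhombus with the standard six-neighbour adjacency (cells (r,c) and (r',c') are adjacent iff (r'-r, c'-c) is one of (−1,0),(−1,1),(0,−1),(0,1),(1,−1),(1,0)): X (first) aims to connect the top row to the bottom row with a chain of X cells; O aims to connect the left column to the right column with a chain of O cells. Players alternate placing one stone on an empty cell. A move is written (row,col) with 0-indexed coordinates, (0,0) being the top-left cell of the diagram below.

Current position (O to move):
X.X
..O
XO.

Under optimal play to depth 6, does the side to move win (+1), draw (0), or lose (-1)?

value(X.X/..O/XO., O) = -1

ply 1, O at X.X/..O/XO. | (0,1)=-1→XOX/..O/XO.*; (1,0)=-1→X.X/O.O/XO.; (1,1)=-1→X.X/.OO/XO.; (2,2)=-1→X.X/..O/XOO
ply 2, X at XOX/..O/XO. | (1,0)=+1→XOX/X.O/XO.*; (1,1)=+1→XOX/.XO/XO.; (2,2)=+1→XOX/..O/XOX
ply 3: XOX/X.O/XO. is terminal -1 (O); from X.X/..O/XO. depth 6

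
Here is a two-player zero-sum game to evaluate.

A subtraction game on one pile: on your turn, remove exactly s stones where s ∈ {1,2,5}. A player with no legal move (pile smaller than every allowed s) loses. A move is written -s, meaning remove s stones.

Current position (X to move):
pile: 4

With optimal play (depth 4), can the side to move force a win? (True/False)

[4] X move#1: -1:+1/3*, -2:-1/2
[3] O move#2: -1:-1/2*, -2:-1/1
[2] X move#3: -1:-1/1, -2:+1/0*
[0] end (terminal -1, O#4); searched 4 to 4

X winning at [4]: True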